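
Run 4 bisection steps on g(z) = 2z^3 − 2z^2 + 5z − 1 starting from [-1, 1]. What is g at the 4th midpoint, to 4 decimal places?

m = 0, g(m) = -1 (−); new bracket [0, 1]
m = 0.5, g(m) = 1.25 (+); new bracket [0, 0.5]
m = 0.25, g(m) = 0.15625 (+); new bracket [0, 0.25]
m = 0.125, g(m) = -0.4023 (−); new bracket [0.125, 0.25]

-0.4023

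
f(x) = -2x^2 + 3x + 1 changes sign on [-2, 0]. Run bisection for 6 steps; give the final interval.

[-0.28125, -0.25]

x = -1 gives f = -4, negative; keep [-1, 0]
x = -0.5 gives f = -1, negative; keep [-0.5, 0]
x = -0.25 gives f = 0.125, positive; keep [-0.5, -0.25]
x = -0.375 gives f = -0.4062, negative; keep [-0.375, -0.25]
x = -0.3125 gives f = -0.1328, negative; keep [-0.3125, -0.25]
x = -0.28125 gives f = -0.002, negative; keep [-0.28125, -0.25]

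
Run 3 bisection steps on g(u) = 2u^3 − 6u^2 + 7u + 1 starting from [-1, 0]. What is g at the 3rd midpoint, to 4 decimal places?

m = -0.5, g(m) = -4.25 (−); new bracket [-0.5, 0]
m = -0.25, g(m) = -1.15625 (−); new bracket [-0.25, 0]
m = -0.125, g(m) = 0.027344 (+); new bracket [-0.25, -0.125]

0.0273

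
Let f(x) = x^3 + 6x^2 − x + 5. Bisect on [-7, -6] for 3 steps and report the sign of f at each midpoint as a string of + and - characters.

f(-6.5) = -9.625 < 0, so the root lies in [-6.5, -6]
f(-6.25) = 1.484375 > 0, so the root lies in [-6.5, -6.25]
f(-6.375) = -3.865234 < 0, so the root lies in [-6.375, -6.25]

-+-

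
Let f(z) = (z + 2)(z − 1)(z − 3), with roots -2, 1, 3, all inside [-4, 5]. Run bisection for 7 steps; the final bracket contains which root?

f(0.5) = 3.125 > 0, so the root lies in [-4, 0.5]
f(-1.75) = 3.265625 > 0, so the root lies in [-4, -1.75]
f(-2.875) = -19.919922 < 0, so the root lies in [-2.875, -1.75]
f(-2.3125) = -5.4993 < 0, so the root lies in [-2.3125, -1.75]
f(-2.03125) = -0.4766 < 0, so the root lies in [-2.03125, -1.75]
f(-1.890625) = 1.5462 > 0, so the root lies in [-2.03125, -1.890625]
f(-1.9609375) = 0.5738 > 0, so the root lies in [-2.03125, -1.9609375]

-2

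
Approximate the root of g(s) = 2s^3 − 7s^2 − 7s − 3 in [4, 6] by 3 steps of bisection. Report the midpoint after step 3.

m = 5, g(m) = 37 (+); new bracket [4, 5]
m = 4.5, g(m) = 6 (+); new bracket [4, 4.5]
m = 4.25, g(m) = -5.65625 (−); new bracket [4.25, 4.5]

4.25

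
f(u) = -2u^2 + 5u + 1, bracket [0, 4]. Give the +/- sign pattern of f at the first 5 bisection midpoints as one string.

u = 2 gives f = 3, positive; keep [2, 4]
u = 3 gives f = -2, negative; keep [2, 3]
u = 2.5 gives f = 1, positive; keep [2.5, 3]
u = 2.75 gives f = -0.375, negative; keep [2.5, 2.75]
u = 2.625 gives f = 0.3438, positive; keep [2.625, 2.75]

+-+-+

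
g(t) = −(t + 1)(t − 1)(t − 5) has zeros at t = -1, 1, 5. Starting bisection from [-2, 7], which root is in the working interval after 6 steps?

5

m = 2.5, g(m) = 13.125 (+); new bracket [2.5, 7]
m = 4.75, g(m) = 5.390625 (+); new bracket [4.75, 7]
m = 5.875, g(m) = -29.326172 (−); new bracket [4.75, 5.875]
m = 5.3125, g(m) = -8.5071 (−); new bracket [4.75, 5.3125]
m = 5.03125, g(m) = -0.7598 (−); new bracket [4.75, 5.03125]
m = 4.890625, g(m) = 2.5067 (+); new bracket [4.890625, 5.03125]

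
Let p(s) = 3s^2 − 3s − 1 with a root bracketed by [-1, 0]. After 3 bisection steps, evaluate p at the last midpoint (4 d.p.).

0.5469

p(-0.5) = 1.25 > 0, so the root lies in [-0.5, 0]
p(-0.25) = -0.0625 < 0, so the root lies in [-0.5, -0.25]
p(-0.375) = 0.546875 > 0, so the root lies in [-0.375, -0.25]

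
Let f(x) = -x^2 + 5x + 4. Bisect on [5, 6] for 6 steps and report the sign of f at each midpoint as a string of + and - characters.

+-++--

midpoint 5.5: f = 1.25 > 0 → [5.5, 6]
midpoint 5.75: f = -0.3125 < 0 → [5.5, 5.75]
midpoint 5.625: f = 0.484375 > 0 → [5.625, 5.75]
midpoint 5.6875: f = 0.0898 > 0 → [5.6875, 5.75]
midpoint 5.71875: f = -0.1104 < 0 → [5.6875, 5.71875]
midpoint 5.703125: f = -0.01 < 0 → [5.6875, 5.703125]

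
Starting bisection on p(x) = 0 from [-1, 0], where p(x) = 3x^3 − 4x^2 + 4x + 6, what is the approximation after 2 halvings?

p(-0.5) = 2.625 > 0, so the root lies in [-1, -0.5]
p(-0.75) = -0.515625 < 0, so the root lies in [-0.75, -0.5]

-0.75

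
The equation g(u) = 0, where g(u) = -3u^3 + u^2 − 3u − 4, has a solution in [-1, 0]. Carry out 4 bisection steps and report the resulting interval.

g(-0.5) = -1.875 < 0, so the root lies in [-1, -0.5]
g(-0.75) = 0.078125 > 0, so the root lies in [-0.75, -0.5]
g(-0.625) = -1.001953 < 0, so the root lies in [-0.75, -0.625]
g(-0.6875) = -0.49 < 0, so the root lies in [-0.75, -0.6875]

[-0.75, -0.6875]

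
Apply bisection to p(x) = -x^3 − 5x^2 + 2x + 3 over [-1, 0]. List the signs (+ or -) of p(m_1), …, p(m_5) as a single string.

x = -0.5 gives p = 0.875, positive; keep [-1, -0.5]
x = -0.75 gives p = -0.890625, negative; keep [-0.75, -0.5]
x = -0.625 gives p = 0.041016, positive; keep [-0.75, -0.625]
x = -0.6875 gives p = -0.4133, negative; keep [-0.6875, -0.625]
x = -0.65625 gives p = -0.1832, negative; keep [-0.65625, -0.625]

+-+--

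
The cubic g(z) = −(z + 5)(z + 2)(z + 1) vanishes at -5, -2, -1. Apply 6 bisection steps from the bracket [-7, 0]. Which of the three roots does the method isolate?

g(-3.5) = -5.625 < 0, so the root lies in [-7, -3.5]
g(-5.25) = 3.453125 > 0, so the root lies in [-5.25, -3.5]
g(-4.375) = -5.009766 < 0, so the root lies in [-5.25, -4.375]
g(-4.8125) = -2.0105 < 0, so the root lies in [-5.25, -4.8125]
g(-5.03125) = 0.3819 > 0, so the root lies in [-5.03125, -4.8125]
g(-4.921875) = -0.8953 < 0, so the root lies in [-5.03125, -4.921875]

-5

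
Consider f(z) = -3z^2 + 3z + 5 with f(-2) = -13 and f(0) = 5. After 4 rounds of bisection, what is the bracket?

[-1, -0.875]

m = -1, f(m) = -1 (−); new bracket [-1, 0]
m = -0.5, f(m) = 2.75 (+); new bracket [-1, -0.5]
m = -0.75, f(m) = 1.0625 (+); new bracket [-1, -0.75]
m = -0.875, f(m) = 0.0781 (+); new bracket [-1, -0.875]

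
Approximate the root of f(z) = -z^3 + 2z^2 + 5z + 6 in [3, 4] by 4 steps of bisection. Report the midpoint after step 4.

3.8125

f(3.5) = 5.125 > 0, so the root lies in [3.5, 4]
f(3.75) = 0.140625 > 0, so the root lies in [3.75, 4]
f(3.875) = -2.779297 < 0, so the root lies in [3.75, 3.875]
f(3.8125) = -1.2825 < 0, so the root lies in [3.75, 3.8125]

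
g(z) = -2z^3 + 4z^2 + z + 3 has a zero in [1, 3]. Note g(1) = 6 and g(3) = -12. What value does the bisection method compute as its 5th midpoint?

2.4375

midpoint 2: g = 5 > 0 → [2, 3]
midpoint 2.5: g = -0.75 < 0 → [2, 2.5]
midpoint 2.25: g = 2.71875 > 0 → [2.25, 2.5]
midpoint 2.375: g = 1.1445 > 0 → [2.375, 2.5]
midpoint 2.4375: g = 0.2388 > 0 → [2.4375, 2.5]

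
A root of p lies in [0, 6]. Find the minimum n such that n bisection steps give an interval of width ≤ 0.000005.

21

Width after n steps is 6/2^n. Need 2^n ≥ 6/0.000005 = 1200000.
2^20 = 1048576 < 1200000 ≤ 2^21 = 2097152, so n = 21.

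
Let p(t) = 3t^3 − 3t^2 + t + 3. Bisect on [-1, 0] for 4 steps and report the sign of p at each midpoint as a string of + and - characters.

t = -0.5 gives p = 1.375, positive; keep [-1, -0.5]
t = -0.75 gives p = -0.703125, negative; keep [-0.75, -0.5]
t = -0.625 gives p = 0.470703, positive; keep [-0.75, -0.625]
t = -0.6875 gives p = -0.0803, negative; keep [-0.6875, -0.625]

+-+-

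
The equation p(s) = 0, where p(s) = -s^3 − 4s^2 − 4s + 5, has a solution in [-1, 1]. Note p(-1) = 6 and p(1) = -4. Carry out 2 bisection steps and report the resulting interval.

m = 0, p(m) = 5 (+); new bracket [0, 1]
m = 0.5, p(m) = 1.875 (+); new bracket [0.5, 1]

[0.5, 1]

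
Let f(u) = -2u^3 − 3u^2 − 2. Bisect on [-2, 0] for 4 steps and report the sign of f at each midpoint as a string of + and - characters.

midpoint -1: f = -3 < 0 → [-2, -1]
midpoint -1.5: f = -2 < 0 → [-2, -1.5]
midpoint -1.75: f = -0.46875 < 0 → [-2, -1.75]
midpoint -1.875: f = 0.6367 > 0 → [-1.875, -1.75]

---+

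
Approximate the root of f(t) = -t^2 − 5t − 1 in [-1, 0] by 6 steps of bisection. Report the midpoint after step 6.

-0.203125

t = -0.5 gives f = 1.25, positive; keep [-0.5, 0]
t = -0.25 gives f = 0.1875, positive; keep [-0.25, 0]
t = -0.125 gives f = -0.390625, negative; keep [-0.25, -0.125]
t = -0.1875 gives f = -0.0977, negative; keep [-0.25, -0.1875]
t = -0.21875 gives f = 0.0459, positive; keep [-0.21875, -0.1875]
t = -0.203125 gives f = -0.0256, negative; keep [-0.21875, -0.203125]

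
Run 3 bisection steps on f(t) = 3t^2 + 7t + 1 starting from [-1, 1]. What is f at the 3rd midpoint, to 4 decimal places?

-0.5625

midpoint 0: f = 1 > 0 → [-1, 0]
midpoint -0.5: f = -1.75 < 0 → [-0.5, 0]
midpoint -0.25: f = -0.5625 < 0 → [-0.25, 0]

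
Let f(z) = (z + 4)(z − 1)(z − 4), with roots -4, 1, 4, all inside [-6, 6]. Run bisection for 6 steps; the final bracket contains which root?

-4

f(0) = 16 > 0, so the root lies in [-6, 0]
f(-3) = 28 > 0, so the root lies in [-6, -3]
f(-4.5) = -23.375 < 0, so the root lies in [-4.5, -3]
f(-3.75) = 9.2031 > 0, so the root lies in [-4.5, -3.75]
f(-4.125) = -5.2051 < 0, so the root lies in [-4.125, -3.75]
f(-3.9375) = 2.4495 > 0, so the root lies in [-4.125, -3.9375]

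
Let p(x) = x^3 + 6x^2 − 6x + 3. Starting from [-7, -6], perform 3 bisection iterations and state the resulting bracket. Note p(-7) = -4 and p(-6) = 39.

p(-6.5) = 20.875 > 0, so the root lies in [-7, -6.5]
p(-6.75) = 9.328125 > 0, so the root lies in [-7, -6.75]
p(-6.875) = 2.892578 > 0, so the root lies in [-7, -6.875]

[-7, -6.875]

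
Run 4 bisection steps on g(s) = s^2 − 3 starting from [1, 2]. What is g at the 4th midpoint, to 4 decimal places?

m = 1.5, g(m) = -0.75 (−); new bracket [1.5, 2]
m = 1.75, g(m) = 0.0625 (+); new bracket [1.5, 1.75]
m = 1.625, g(m) = -0.359375 (−); new bracket [1.625, 1.75]
m = 1.6875, g(m) = -0.1523 (−); new bracket [1.6875, 1.75]

-0.1523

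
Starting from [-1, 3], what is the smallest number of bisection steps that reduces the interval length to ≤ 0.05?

Width after n steps is 4/2^n. Need 2^n ≥ 4/0.05 = 80.
2^6 = 64 < 80 ≤ 2^7 = 128, so n = 7.

7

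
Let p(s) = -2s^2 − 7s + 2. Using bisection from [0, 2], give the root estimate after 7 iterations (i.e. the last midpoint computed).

m = 1, p(m) = -7 (−); new bracket [0, 1]
m = 0.5, p(m) = -2 (−); new bracket [0, 0.5]
m = 0.25, p(m) = 0.125 (+); new bracket [0.25, 0.5]
m = 0.375, p(m) = -0.9062 (−); new bracket [0.25, 0.375]
m = 0.3125, p(m) = -0.3828 (−); new bracket [0.25, 0.3125]
m = 0.28125, p(m) = -0.127 (−); new bracket [0.25, 0.28125]
m = 0.265625, p(m) = -0.0005 (−); new bracket [0.25, 0.265625]

0.265625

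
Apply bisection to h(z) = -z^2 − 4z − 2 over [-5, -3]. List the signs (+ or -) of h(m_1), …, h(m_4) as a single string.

--++

h(-4) = -2 < 0, so the root lies in [-4, -3]
h(-3.5) = -0.25 < 0, so the root lies in [-3.5, -3]
h(-3.25) = 0.4375 > 0, so the root lies in [-3.5, -3.25]
h(-3.375) = 0.1094 > 0, so the root lies in [-3.5, -3.375]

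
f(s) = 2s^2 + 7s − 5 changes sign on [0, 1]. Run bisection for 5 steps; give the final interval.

[0.59375, 0.625]

midpoint 0.5: f = -1 < 0 → [0.5, 1]
midpoint 0.75: f = 1.375 > 0 → [0.5, 0.75]
midpoint 0.625: f = 0.15625 > 0 → [0.5, 0.625]
midpoint 0.5625: f = -0.4297 < 0 → [0.5625, 0.625]
midpoint 0.59375: f = -0.1387 < 0 → [0.59375, 0.625]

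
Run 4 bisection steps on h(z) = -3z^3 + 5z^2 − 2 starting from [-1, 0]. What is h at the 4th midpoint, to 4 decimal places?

0.1160

h(-0.5) = -0.375 < 0, so the root lies in [-1, -0.5]
h(-0.75) = 2.078125 > 0, so the root lies in [-0.75, -0.5]
h(-0.625) = 0.685547 > 0, so the root lies in [-0.625, -0.5]
h(-0.5625) = 0.116 > 0, so the root lies in [-0.5625, -0.5]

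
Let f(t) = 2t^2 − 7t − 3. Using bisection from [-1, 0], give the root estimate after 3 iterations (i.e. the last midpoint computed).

f(-0.5) = 1 > 0, so the root lies in [-0.5, 0]
f(-0.25) = -1.125 < 0, so the root lies in [-0.5, -0.25]
f(-0.375) = -0.09375 < 0, so the root lies in [-0.5, -0.375]

-0.375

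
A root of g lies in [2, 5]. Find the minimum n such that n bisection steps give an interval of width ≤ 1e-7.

Width after n steps is 3/2^n. Need 2^n ≥ 3/1e-7 = 30000000.
2^24 = 16777216 < 30000000 ≤ 2^25 = 33554432, so n = 25.

25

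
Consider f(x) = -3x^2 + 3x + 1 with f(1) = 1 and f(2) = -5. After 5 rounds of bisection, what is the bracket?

x = 1.5 gives f = -1.25, negative; keep [1, 1.5]
x = 1.25 gives f = 0.0625, positive; keep [1.25, 1.5]
x = 1.375 gives f = -0.546875, negative; keep [1.25, 1.375]
x = 1.3125 gives f = -0.2305, negative; keep [1.25, 1.3125]
x = 1.28125 gives f = -0.0811, negative; keep [1.25, 1.28125]

[1.25, 1.28125]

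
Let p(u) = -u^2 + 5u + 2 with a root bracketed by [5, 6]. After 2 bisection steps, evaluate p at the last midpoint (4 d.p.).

m = 5.5, p(m) = -0.75 (−); new bracket [5, 5.5]
m = 5.25, p(m) = 0.6875 (+); new bracket [5.25, 5.5]

0.6875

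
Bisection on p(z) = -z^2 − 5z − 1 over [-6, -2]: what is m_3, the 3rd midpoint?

-4.5

m = -4, p(m) = 3 (+); new bracket [-6, -4]
m = -5, p(m) = -1 (−); new bracket [-5, -4]
m = -4.5, p(m) = 1.25 (+); new bracket [-5, -4.5]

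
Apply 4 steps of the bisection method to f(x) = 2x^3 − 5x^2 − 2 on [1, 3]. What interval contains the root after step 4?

x = 2 gives f = -6, negative; keep [2, 3]
x = 2.5 gives f = -2, negative; keep [2.5, 3]
x = 2.75 gives f = 1.78125, positive; keep [2.5, 2.75]
x = 2.625 gives f = -0.2773, negative; keep [2.625, 2.75]

[2.625, 2.75]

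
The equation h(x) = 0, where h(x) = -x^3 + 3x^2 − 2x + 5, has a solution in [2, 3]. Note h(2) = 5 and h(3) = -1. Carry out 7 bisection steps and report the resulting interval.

[2.8984375, 2.90625]

midpoint 2.5: h = 3.125 > 0 → [2.5, 3]
midpoint 2.75: h = 1.390625 > 0 → [2.75, 3]
midpoint 2.875: h = 0.283203 > 0 → [2.875, 3]
midpoint 2.9375: h = -0.3357 < 0 → [2.875, 2.9375]
midpoint 2.90625: h = -0.0207 < 0 → [2.875, 2.90625]
midpoint 2.890625: h = 0.1327 > 0 → [2.890625, 2.90625]
midpoint 2.8984375: h = 0.0563 > 0 → [2.8984375, 2.90625]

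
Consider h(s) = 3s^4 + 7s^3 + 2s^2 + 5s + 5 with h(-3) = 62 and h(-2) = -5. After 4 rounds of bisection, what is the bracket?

m = -2.5, h(m) = 12.8125 (+); new bracket [-2.5, -2]
m = -2.25, h(m) = 1.027344 (+); new bracket [-2.25, -2]
m = -2.125, h(m) = -2.591064 (−); new bracket [-2.25, -2.125]
m = -2.1875, h(m) = -0.9467 (−); new bracket [-2.25, -2.1875]

[-2.25, -2.1875]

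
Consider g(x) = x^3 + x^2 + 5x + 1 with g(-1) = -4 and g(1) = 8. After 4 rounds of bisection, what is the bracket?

midpoint 0: g = 1 > 0 → [-1, 0]
midpoint -0.5: g = -1.375 < 0 → [-0.5, 0]
midpoint -0.25: g = -0.203125 < 0 → [-0.25, 0]
midpoint -0.125: g = 0.3887 > 0 → [-0.25, -0.125]

[-0.25, -0.125]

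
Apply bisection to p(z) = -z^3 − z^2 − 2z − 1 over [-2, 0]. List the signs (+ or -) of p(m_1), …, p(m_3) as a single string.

+-+

midpoint -1: p = 1 > 0 → [-1, 0]
midpoint -0.5: p = -0.125 < 0 → [-1, -0.5]
midpoint -0.75: p = 0.359375 > 0 → [-0.75, -0.5]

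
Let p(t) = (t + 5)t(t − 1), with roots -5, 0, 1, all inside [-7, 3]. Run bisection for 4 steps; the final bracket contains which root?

m = -2, p(m) = 18 (+); new bracket [-7, -2]
m = -4.5, p(m) = 12.375 (+); new bracket [-7, -4.5]
m = -5.75, p(m) = -29.109375 (−); new bracket [-5.75, -4.5]
m = -5.125, p(m) = -3.9238 (−); new bracket [-5.125, -4.5]

-5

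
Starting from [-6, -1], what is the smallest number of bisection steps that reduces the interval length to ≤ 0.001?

13

Width after n steps is 5/2^n. Need 2^n ≥ 5/0.001 = 5000.
2^12 = 4096 < 5000 ≤ 2^13 = 8192, so n = 13.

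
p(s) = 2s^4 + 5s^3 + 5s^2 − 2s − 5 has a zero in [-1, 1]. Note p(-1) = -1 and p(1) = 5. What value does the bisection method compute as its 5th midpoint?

0.8125

s = 0 gives p = -5, negative; keep [0, 1]
s = 0.5 gives p = -4, negative; keep [0.5, 1]
s = 0.75 gives p = -0.945312, negative; keep [0.75, 1]
s = 0.875 gives p = 1.6001, positive; keep [0.75, 0.875]
s = 0.8125 gives p = 0.2293, positive; keep [0.75, 0.8125]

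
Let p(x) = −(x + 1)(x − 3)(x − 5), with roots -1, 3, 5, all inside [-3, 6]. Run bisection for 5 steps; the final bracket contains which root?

-1

midpoint 1.5: p = -13.125 < 0 → [-3, 1.5]
midpoint -0.75: p = -5.390625 < 0 → [-3, -0.75]
midpoint -1.875: p = 29.326172 > 0 → [-1.875, -0.75]
midpoint -1.3125: p = 8.5071 > 0 → [-1.3125, -0.75]
midpoint -1.03125: p = 0.7598 > 0 → [-1.03125, -0.75]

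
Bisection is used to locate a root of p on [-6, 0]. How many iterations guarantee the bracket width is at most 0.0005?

Width after n steps is 6/2^n. Need 2^n ≥ 6/0.0005 = 12000.
2^13 = 8192 < 12000 ≤ 2^14 = 16384, so n = 14.

14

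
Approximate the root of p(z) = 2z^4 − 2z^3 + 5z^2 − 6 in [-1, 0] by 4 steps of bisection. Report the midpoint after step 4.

p(-0.5) = -4.375 < 0, so the root lies in [-1, -0.5]
p(-0.75) = -1.710938 < 0, so the root lies in [-1, -0.75]
p(-0.875) = 0.340332 > 0, so the root lies in [-0.875, -0.75]
p(-0.8125) = -0.7549 < 0, so the root lies in [-0.875, -0.8125]

-0.8125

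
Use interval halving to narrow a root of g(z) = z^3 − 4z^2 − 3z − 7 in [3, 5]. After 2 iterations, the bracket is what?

[4.5, 5]

g(4) = -19 < 0, so the root lies in [4, 5]
g(4.5) = -10.375 < 0, so the root lies in [4.5, 5]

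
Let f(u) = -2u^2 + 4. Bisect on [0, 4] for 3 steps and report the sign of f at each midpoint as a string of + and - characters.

f(2) = -4 < 0, so the root lies in [0, 2]
f(1) = 2 > 0, so the root lies in [1, 2]
f(1.5) = -0.5 < 0, so the root lies in [1, 1.5]

-+-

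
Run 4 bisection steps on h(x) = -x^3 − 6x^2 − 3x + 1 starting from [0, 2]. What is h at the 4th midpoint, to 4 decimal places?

0.5293

h(1) = -9 < 0, so the root lies in [0, 1]
h(0.5) = -2.125 < 0, so the root lies in [0, 0.5]
h(0.25) = -0.140625 < 0, so the root lies in [0, 0.25]
h(0.125) = 0.5293 > 0, so the root lies in [0.125, 0.25]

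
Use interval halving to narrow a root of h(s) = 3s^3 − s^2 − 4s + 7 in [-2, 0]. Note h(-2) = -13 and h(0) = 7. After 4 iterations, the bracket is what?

[-1.625, -1.5]

s = -1 gives h = 7, positive; keep [-2, -1]
s = -1.5 gives h = 0.625, positive; keep [-2, -1.5]
s = -1.75 gives h = -5.140625, negative; keep [-1.75, -1.5]
s = -1.625 gives h = -2.0137, negative; keep [-1.625, -1.5]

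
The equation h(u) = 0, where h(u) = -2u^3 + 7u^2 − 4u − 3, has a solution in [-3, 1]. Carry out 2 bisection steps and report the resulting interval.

midpoint -1: h = 10 > 0 → [-1, 1]
midpoint 0: h = -3 < 0 → [-1, 0]

[-1, 0]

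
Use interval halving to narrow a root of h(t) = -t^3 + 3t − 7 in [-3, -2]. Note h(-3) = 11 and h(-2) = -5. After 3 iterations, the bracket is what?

t = -2.5 gives h = 1.125, positive; keep [-2.5, -2]
t = -2.25 gives h = -2.359375, negative; keep [-2.5, -2.25]
t = -2.375 gives h = -0.728516, negative; keep [-2.5, -2.375]

[-2.5, -2.375]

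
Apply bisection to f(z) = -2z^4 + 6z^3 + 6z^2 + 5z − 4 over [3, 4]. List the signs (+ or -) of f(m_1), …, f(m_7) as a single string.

+++--++

midpoint 3.5: f = 44.125 > 0 → [3.5, 4]
midpoint 3.75: f = 20.023438 > 0 → [3.75, 4]
midpoint 3.875: f = 3.644043 > 0 → [3.875, 4]
midpoint 3.9375: f = -5.7515 < 0 → [3.875, 3.9375]
midpoint 3.90625: f = -0.9494 < 0 → [3.875, 3.90625]
midpoint 3.890625: f = 1.3731 > 0 → [3.890625, 3.90625]
midpoint 3.8984375: f = 0.2183 > 0 → [3.8984375, 3.90625]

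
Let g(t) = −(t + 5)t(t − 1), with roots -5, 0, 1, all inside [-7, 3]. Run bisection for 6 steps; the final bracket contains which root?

-5

t = -2 gives g = -18, negative; keep [-7, -2]
t = -4.5 gives g = -12.375, negative; keep [-7, -4.5]
t = -5.75 gives g = 29.109375, positive; keep [-5.75, -4.5]
t = -5.125 gives g = 3.9238, positive; keep [-5.125, -4.5]
t = -4.8125 gives g = -5.2449, negative; keep [-5.125, -4.8125]
t = -4.96875 gives g = -0.9268, negative; keep [-5.125, -4.96875]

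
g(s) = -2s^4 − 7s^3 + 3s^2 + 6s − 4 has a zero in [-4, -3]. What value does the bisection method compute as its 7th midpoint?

m = -3.5, g(m) = 11.75 (+); new bracket [-4, -3.5]
m = -3.75, g(m) = -10.679688 (−); new bracket [-3.75, -3.5]
m = -3.625, g(m) = 1.763184 (+); new bracket [-3.75, -3.625]
m = -3.6875, g(m) = -4.135 (−); new bracket [-3.6875, -3.625]
m = -3.65625, g(m) = -1.1072 (−); new bracket [-3.65625, -3.625]
m = -3.640625, g(m) = 0.3474 (+); new bracket [-3.65625, -3.640625]
m = -3.6484375, g(m) = -0.375 (−); new bracket [-3.6484375, -3.640625]

-3.6484375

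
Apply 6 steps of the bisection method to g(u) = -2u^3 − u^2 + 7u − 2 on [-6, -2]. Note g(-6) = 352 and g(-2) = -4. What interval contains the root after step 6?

midpoint -4: g = 82 > 0 → [-4, -2]
midpoint -3: g = 22 > 0 → [-3, -2]
midpoint -2.5: g = 5.5 > 0 → [-2.5, -2]
midpoint -2.25: g = -0.0312 < 0 → [-2.5, -2.25]
midpoint -2.375: g = 2.5273 > 0 → [-2.375, -2.25]
midpoint -2.3125: g = 1.1978 > 0 → [-2.3125, -2.25]

[-2.3125, -2.25]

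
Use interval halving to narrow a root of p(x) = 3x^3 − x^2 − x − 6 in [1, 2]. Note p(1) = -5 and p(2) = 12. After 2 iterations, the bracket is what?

[1.25, 1.5]

midpoint 1.5: p = 0.375 > 0 → [1, 1.5]
midpoint 1.25: p = -2.953125 < 0 → [1.25, 1.5]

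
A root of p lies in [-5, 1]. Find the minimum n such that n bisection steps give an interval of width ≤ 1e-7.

26

Width after n steps is 6/2^n. Need 2^n ≥ 6/1e-7 = 60000000.
2^25 = 33554432 < 60000000 ≤ 2^26 = 67108864, so n = 26.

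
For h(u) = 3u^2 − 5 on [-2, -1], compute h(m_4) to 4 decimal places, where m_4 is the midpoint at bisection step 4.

0.1680

m = -1.5, h(m) = 1.75 (+); new bracket [-1.5, -1]
m = -1.25, h(m) = -0.3125 (−); new bracket [-1.5, -1.25]
m = -1.375, h(m) = 0.671875 (+); new bracket [-1.375, -1.25]
m = -1.3125, h(m) = 0.168 (+); new bracket [-1.3125, -1.25]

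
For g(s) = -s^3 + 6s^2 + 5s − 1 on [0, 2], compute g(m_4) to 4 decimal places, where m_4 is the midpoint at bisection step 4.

-0.2832

m = 1, g(m) = 9 (+); new bracket [0, 1]
m = 0.5, g(m) = 2.875 (+); new bracket [0, 0.5]
m = 0.25, g(m) = 0.609375 (+); new bracket [0, 0.25]
m = 0.125, g(m) = -0.2832 (−); new bracket [0.125, 0.25]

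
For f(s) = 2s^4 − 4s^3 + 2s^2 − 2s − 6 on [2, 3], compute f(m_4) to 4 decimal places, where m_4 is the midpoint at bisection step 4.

-0.5205

f(2.5) = 17.125 > 0, so the root lies in [2, 2.5]
f(2.25) = 5.320312 > 0, so the root lies in [2, 2.25]
f(2.125) = 1.180176 > 0, so the root lies in [2, 2.125]
f(2.0625) = -0.5205 < 0, so the root lies in [2.0625, 2.125]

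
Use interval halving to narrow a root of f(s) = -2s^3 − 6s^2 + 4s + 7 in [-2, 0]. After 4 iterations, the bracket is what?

m = -1, f(m) = -1 (−); new bracket [-1, 0]
m = -0.5, f(m) = 3.75 (+); new bracket [-1, -0.5]
m = -0.75, f(m) = 1.46875 (+); new bracket [-1, -0.75]
m = -0.875, f(m) = 0.2461 (+); new bracket [-1, -0.875]

[-1, -0.875]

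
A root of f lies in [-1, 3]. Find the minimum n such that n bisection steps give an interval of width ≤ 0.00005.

Width after n steps is 4/2^n. Need 2^n ≥ 4/0.00005 = 80000.
2^16 = 65536 < 80000 ≤ 2^17 = 131072, so n = 17.

17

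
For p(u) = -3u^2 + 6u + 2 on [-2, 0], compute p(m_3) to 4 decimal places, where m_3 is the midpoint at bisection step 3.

0.3125

p(-1) = -7 < 0, so the root lies in [-1, 0]
p(-0.5) = -1.75 < 0, so the root lies in [-0.5, 0]
p(-0.25) = 0.3125 > 0, so the root lies in [-0.5, -0.25]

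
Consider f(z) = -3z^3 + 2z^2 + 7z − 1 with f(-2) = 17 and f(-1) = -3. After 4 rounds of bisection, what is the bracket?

[-1.3125, -1.25]

midpoint -1.5: f = 3.125 > 0 → [-1.5, -1]
midpoint -1.25: f = -0.765625 < 0 → [-1.5, -1.25]
midpoint -1.375: f = 0.955078 > 0 → [-1.375, -1.25]
midpoint -1.3125: f = 0.0408 > 0 → [-1.3125, -1.25]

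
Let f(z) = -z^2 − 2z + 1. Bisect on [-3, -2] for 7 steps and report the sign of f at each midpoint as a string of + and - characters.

-++-+-+

z = -2.5 gives f = -0.25, negative; keep [-2.5, -2]
z = -2.25 gives f = 0.4375, positive; keep [-2.5, -2.25]
z = -2.375 gives f = 0.109375, positive; keep [-2.5, -2.375]
z = -2.4375 gives f = -0.0664, negative; keep [-2.4375, -2.375]
z = -2.40625 gives f = 0.0225, positive; keep [-2.4375, -2.40625]
z = -2.421875 gives f = -0.0217, negative; keep [-2.421875, -2.40625]
z = -2.4140625 gives f = 0.0004, positive; keep [-2.421875, -2.4140625]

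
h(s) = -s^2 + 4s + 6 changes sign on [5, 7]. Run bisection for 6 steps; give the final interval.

[5.15625, 5.1875]

m = 6, h(m) = -6 (−); new bracket [5, 6]
m = 5.5, h(m) = -2.25 (−); new bracket [5, 5.5]
m = 5.25, h(m) = -0.5625 (−); new bracket [5, 5.25]
m = 5.125, h(m) = 0.2344 (+); new bracket [5.125, 5.25]
m = 5.1875, h(m) = -0.1602 (−); new bracket [5.125, 5.1875]
m = 5.15625, h(m) = 0.0381 (+); new bracket [5.15625, 5.1875]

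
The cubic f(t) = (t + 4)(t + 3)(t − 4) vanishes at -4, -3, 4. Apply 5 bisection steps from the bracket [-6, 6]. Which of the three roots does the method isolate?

4

m = 0, f(m) = -48 (−); new bracket [0, 6]
m = 3, f(m) = -42 (−); new bracket [3, 6]
m = 4.5, f(m) = 31.875 (+); new bracket [3, 4.5]
m = 3.75, f(m) = -13.0781 (−); new bracket [3.75, 4.5]
m = 4.125, f(m) = 7.2363 (+); new bracket [3.75, 4.125]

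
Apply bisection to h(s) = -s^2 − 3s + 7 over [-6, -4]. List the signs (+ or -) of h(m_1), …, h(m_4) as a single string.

m = -5, h(m) = -3 (−); new bracket [-5, -4]
m = -4.5, h(m) = 0.25 (+); new bracket [-5, -4.5]
m = -4.75, h(m) = -1.3125 (−); new bracket [-4.75, -4.5]
m = -4.625, h(m) = -0.5156 (−); new bracket [-4.625, -4.5]

-+--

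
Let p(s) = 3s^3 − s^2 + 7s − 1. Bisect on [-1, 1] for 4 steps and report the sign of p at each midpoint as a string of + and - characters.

p(0) = -1 < 0, so the root lies in [0, 1]
p(0.5) = 2.625 > 0, so the root lies in [0, 0.5]
p(0.25) = 0.734375 > 0, so the root lies in [0, 0.25]
p(0.125) = -0.1348 < 0, so the root lies in [0.125, 0.25]

-++-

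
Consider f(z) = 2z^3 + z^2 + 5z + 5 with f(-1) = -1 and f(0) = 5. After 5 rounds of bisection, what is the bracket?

z = -0.5 gives f = 2.5, positive; keep [-1, -0.5]
z = -0.75 gives f = 0.96875, positive; keep [-1, -0.75]
z = -0.875 gives f = 0.050781, positive; keep [-1, -0.875]
z = -0.9375 gives f = -0.4565, negative; keep [-0.9375, -0.875]
z = -0.90625 gives f = -0.1985, negative; keep [-0.90625, -0.875]

[-0.90625, -0.875]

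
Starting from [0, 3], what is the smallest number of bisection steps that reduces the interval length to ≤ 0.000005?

20

Width after n steps is 3/2^n. Need 2^n ≥ 3/0.000005 = 600000.
2^19 = 524288 < 600000 ≤ 2^20 = 1048576, so n = 20.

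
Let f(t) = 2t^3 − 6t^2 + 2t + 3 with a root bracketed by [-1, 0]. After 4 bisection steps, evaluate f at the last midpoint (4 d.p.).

m = -0.5, f(m) = 0.25 (+); new bracket [-1, -0.5]
m = -0.75, f(m) = -2.71875 (−); new bracket [-0.75, -0.5]
m = -0.625, f(m) = -1.082031 (−); new bracket [-0.625, -0.5]
m = -0.5625, f(m) = -0.3794 (−); new bracket [-0.5625, -0.5]

-0.3794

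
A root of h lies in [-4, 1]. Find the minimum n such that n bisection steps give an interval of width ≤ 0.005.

10

Width after n steps is 5/2^n. Need 2^n ≥ 5/0.005 = 1000.
2^9 = 512 < 1000 ≤ 2^10 = 1024, so n = 10.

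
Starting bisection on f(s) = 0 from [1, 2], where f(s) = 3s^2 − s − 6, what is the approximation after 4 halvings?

1.5625

m = 1.5, f(m) = -0.75 (−); new bracket [1.5, 2]
m = 1.75, f(m) = 1.4375 (+); new bracket [1.5, 1.75]
m = 1.625, f(m) = 0.296875 (+); new bracket [1.5, 1.625]
m = 1.5625, f(m) = -0.2383 (−); new bracket [1.5625, 1.625]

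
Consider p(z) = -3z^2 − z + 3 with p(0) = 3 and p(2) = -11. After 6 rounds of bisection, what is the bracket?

[0.84375, 0.875]

p(1) = -1 < 0, so the root lies in [0, 1]
p(0.5) = 1.75 > 0, so the root lies in [0.5, 1]
p(0.75) = 0.5625 > 0, so the root lies in [0.75, 1]
p(0.875) = -0.1719 < 0, so the root lies in [0.75, 0.875]
p(0.8125) = 0.207 > 0, so the root lies in [0.8125, 0.875]
p(0.84375) = 0.0205 > 0, so the root lies in [0.84375, 0.875]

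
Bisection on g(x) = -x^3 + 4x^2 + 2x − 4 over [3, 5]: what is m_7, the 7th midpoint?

midpoint 4: g = 4 > 0 → [4, 5]
midpoint 4.5: g = -5.125 < 0 → [4, 4.5]
midpoint 4.25: g = -0.015625 < 0 → [4, 4.25]
midpoint 4.125: g = 2.123 > 0 → [4.125, 4.25]
midpoint 4.1875: g = 1.0872 > 0 → [4.1875, 4.25]
midpoint 4.21875: g = 0.5442 > 0 → [4.21875, 4.25]
midpoint 4.234375: g = 0.2664 > 0 → [4.234375, 4.25]

4.234375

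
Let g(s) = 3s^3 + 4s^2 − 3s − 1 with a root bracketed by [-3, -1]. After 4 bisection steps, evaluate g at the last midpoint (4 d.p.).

-1.0879

g(-2) = -3 < 0, so the root lies in [-2, -1]
g(-1.5) = 2.375 > 0, so the root lies in [-2, -1.5]
g(-1.75) = 0.421875 > 0, so the root lies in [-2, -1.75]
g(-1.875) = -1.0879 < 0, so the root lies in [-1.875, -1.75]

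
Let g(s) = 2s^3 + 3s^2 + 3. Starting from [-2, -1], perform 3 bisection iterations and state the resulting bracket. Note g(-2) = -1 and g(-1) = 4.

m = -1.5, g(m) = 3 (+); new bracket [-2, -1.5]
m = -1.75, g(m) = 1.46875 (+); new bracket [-2, -1.75]
m = -1.875, g(m) = 0.363281 (+); new bracket [-2, -1.875]

[-2, -1.875]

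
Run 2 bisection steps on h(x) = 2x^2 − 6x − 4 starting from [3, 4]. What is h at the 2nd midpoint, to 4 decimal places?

1.6250

m = 3.5, h(m) = -0.5 (−); new bracket [3.5, 4]
m = 3.75, h(m) = 1.625 (+); new bracket [3.5, 3.75]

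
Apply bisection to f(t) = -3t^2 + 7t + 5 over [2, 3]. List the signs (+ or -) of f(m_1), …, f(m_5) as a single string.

+++-+

t = 2.5 gives f = 3.75, positive; keep [2.5, 3]
t = 2.75 gives f = 1.5625, positive; keep [2.75, 3]
t = 2.875 gives f = 0.328125, positive; keep [2.875, 3]
t = 2.9375 gives f = -0.3242, negative; keep [2.875, 2.9375]
t = 2.90625 gives f = 0.0049, positive; keep [2.90625, 2.9375]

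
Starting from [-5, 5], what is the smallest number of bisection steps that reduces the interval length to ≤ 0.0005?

Width after n steps is 10/2^n. Need 2^n ≥ 10/0.0005 = 20000.
2^14 = 16384 < 20000 ≤ 2^15 = 32768, so n = 15.

15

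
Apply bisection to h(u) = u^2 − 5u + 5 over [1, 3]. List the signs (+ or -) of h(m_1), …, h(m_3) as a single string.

--+

u = 2 gives h = -1, negative; keep [1, 2]
u = 1.5 gives h = -0.25, negative; keep [1, 1.5]
u = 1.25 gives h = 0.3125, positive; keep [1.25, 1.5]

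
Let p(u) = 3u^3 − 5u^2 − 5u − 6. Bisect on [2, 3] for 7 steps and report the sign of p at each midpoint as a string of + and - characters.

-++--+-

m = 2.5, p(m) = -2.875 (−); new bracket [2.5, 3]
m = 2.75, p(m) = 4.828125 (+); new bracket [2.5, 2.75]
m = 2.625, p(m) = 0.685547 (+); new bracket [2.5, 2.625]
m = 2.5625, p(m) = -1.1653 (−); new bracket [2.5625, 2.625]
m = 2.59375, p(m) = -0.2578 (−); new bracket [2.59375, 2.625]
m = 2.609375, p(m) = 0.2094 (+); new bracket [2.59375, 2.609375]
m = 2.6015625, p(m) = -0.0253 (−); new bracket [2.6015625, 2.609375]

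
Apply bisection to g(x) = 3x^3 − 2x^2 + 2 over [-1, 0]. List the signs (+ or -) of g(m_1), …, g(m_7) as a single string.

midpoint -0.5: g = 1.125 > 0 → [-1, -0.5]
midpoint -0.75: g = -0.390625 < 0 → [-0.75, -0.5]
midpoint -0.625: g = 0.486328 > 0 → [-0.75, -0.625]
midpoint -0.6875: g = 0.0798 > 0 → [-0.75, -0.6875]
midpoint -0.71875: g = -0.1471 < 0 → [-0.71875, -0.6875]
midpoint -0.703125: g = -0.0316 < 0 → [-0.703125, -0.6875]
midpoint -0.6953125: g = 0.0246 > 0 → [-0.703125, -0.6953125]

+-++--+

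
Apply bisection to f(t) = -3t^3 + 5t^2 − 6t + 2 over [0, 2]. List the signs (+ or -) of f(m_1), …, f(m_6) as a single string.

--+++-

midpoint 1: f = -2 < 0 → [0, 1]
midpoint 0.5: f = -0.125 < 0 → [0, 0.5]
midpoint 0.25: f = 0.765625 > 0 → [0.25, 0.5]
midpoint 0.375: f = 0.2949 > 0 → [0.375, 0.5]
midpoint 0.4375: f = 0.0808 > 0 → [0.4375, 0.5]
midpoint 0.46875: f = -0.0229 < 0 → [0.4375, 0.46875]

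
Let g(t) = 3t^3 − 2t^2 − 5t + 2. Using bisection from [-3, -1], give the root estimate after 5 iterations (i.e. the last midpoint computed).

-1.1875

t = -2 gives g = -20, negative; keep [-2, -1]
t = -1.5 gives g = -5.125, negative; keep [-1.5, -1]
t = -1.25 gives g = -0.734375, negative; keep [-1.25, -1]
t = -1.125 gives g = 0.8223, positive; keep [-1.25, -1.125]
t = -1.1875 gives g = 0.0935, positive; keep [-1.25, -1.1875]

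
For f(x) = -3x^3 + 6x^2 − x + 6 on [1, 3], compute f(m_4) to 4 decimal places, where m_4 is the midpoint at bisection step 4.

x = 2 gives f = 4, positive; keep [2, 3]
x = 2.5 gives f = -5.875, negative; keep [2, 2.5]
x = 2.25 gives f = -0.046875, negative; keep [2, 2.25]
x = 2.125 gives f = 2.1816, positive; keep [2.125, 2.25]

2.1816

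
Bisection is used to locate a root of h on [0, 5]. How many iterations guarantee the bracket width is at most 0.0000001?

26

Width after n steps is 5/2^n. Need 2^n ≥ 5/0.0000001 = 50000000.
2^25 = 33554432 < 50000000 ≤ 2^26 = 67108864, so n = 26.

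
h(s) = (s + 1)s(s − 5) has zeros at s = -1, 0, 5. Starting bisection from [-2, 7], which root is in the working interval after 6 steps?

h(2.5) = -21.875 < 0, so the root lies in [2.5, 7]
h(4.75) = -6.828125 < 0, so the root lies in [4.75, 7]
h(5.875) = 35.341797 > 0, so the root lies in [4.75, 5.875]
h(5.3125) = 10.4797 > 0, so the root lies in [4.75, 5.3125]
h(5.03125) = 0.9483 > 0, so the root lies in [4.75, 5.03125]
h(4.890625) = -3.151 < 0, so the root lies in [4.890625, 5.03125]

5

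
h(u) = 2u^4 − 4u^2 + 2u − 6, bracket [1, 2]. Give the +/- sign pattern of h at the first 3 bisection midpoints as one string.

-++

h(1.5) = -1.875 < 0, so the root lies in [1.5, 2]
h(1.75) = 4.007812 > 0, so the root lies in [1.5, 1.75]
h(1.625) = 0.633301 > 0, so the root lies in [1.5, 1.625]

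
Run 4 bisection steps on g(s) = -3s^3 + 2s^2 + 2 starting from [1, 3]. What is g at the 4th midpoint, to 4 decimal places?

0.2598

midpoint 2: g = -14 < 0 → [1, 2]
midpoint 1.5: g = -3.625 < 0 → [1, 1.5]
midpoint 1.25: g = -0.734375 < 0 → [1, 1.25]
midpoint 1.125: g = 0.2598 > 0 → [1.125, 1.25]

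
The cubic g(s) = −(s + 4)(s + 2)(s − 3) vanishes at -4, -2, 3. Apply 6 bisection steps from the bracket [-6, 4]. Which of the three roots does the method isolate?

3

g(-1) = 12 > 0, so the root lies in [-1, 4]
g(1.5) = 28.875 > 0, so the root lies in [1.5, 4]
g(2.75) = 8.015625 > 0, so the root lies in [2.75, 4]
g(3.375) = -14.8652 < 0, so the root lies in [2.75, 3.375]
g(3.0625) = -2.2346 < 0, so the root lies in [2.75, 3.0625]
g(2.90625) = 3.1766 > 0, so the root lies in [2.90625, 3.0625]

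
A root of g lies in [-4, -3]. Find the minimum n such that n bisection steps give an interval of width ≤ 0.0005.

11

Width after n steps is 1/2^n. Need 2^n ≥ 1/0.0005 = 2000.
2^10 = 1024 < 2000 ≤ 2^11 = 2048, so n = 11.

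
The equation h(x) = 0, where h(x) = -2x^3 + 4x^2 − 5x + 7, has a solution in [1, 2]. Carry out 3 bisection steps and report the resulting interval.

[1.625, 1.75]

x = 1.5 gives h = 1.75, positive; keep [1.5, 2]
x = 1.75 gives h = -0.21875, negative; keep [1.5, 1.75]
x = 1.625 gives h = 0.855469, positive; keep [1.625, 1.75]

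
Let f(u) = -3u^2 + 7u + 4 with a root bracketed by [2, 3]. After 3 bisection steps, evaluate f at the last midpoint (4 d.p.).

-0.6719

m = 2.5, f(m) = 2.75 (+); new bracket [2.5, 3]
m = 2.75, f(m) = 0.5625 (+); new bracket [2.75, 3]
m = 2.875, f(m) = -0.671875 (−); new bracket [2.75, 2.875]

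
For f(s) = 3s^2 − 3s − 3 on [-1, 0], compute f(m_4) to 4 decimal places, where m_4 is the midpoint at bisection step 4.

-0.3633

midpoint -0.5: f = -0.75 < 0 → [-1, -0.5]
midpoint -0.75: f = 0.9375 > 0 → [-0.75, -0.5]
midpoint -0.625: f = 0.046875 > 0 → [-0.625, -0.5]
midpoint -0.5625: f = -0.3633 < 0 → [-0.625, -0.5625]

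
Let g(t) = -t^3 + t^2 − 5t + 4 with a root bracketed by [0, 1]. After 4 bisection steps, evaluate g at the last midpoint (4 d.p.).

m = 0.5, g(m) = 1.625 (+); new bracket [0.5, 1]
m = 0.75, g(m) = 0.390625 (+); new bracket [0.75, 1]
m = 0.875, g(m) = -0.279297 (−); new bracket [0.75, 0.875]
m = 0.8125, g(m) = 0.0613 (+); new bracket [0.8125, 0.875]

0.0613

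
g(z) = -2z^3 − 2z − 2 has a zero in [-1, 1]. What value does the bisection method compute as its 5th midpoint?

-0.6875

g(0) = -2 < 0, so the root lies in [-1, 0]
g(-0.5) = -0.75 < 0, so the root lies in [-1, -0.5]
g(-0.75) = 0.34375 > 0, so the root lies in [-0.75, -0.5]
g(-0.625) = -0.2617 < 0, so the root lies in [-0.75, -0.625]
g(-0.6875) = 0.0249 > 0, so the root lies in [-0.6875, -0.625]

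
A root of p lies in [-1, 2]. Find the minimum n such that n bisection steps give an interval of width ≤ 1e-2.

Width after n steps is 3/2^n. Need 2^n ≥ 3/1e-2 = 300.
2^8 = 256 < 300 ≤ 2^9 = 512, so n = 9.

9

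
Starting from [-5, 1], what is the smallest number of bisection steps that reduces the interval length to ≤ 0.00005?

Width after n steps is 6/2^n. Need 2^n ≥ 6/0.00005 = 120000.
2^16 = 65536 < 120000 ≤ 2^17 = 131072, so n = 17.

17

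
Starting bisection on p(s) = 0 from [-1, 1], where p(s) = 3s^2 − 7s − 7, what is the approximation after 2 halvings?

-0.5

s = 0 gives p = -7, negative; keep [-1, 0]
s = -0.5 gives p = -2.75, negative; keep [-1, -0.5]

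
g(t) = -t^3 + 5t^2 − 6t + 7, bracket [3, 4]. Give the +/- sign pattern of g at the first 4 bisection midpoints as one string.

+++-

t = 3.5 gives g = 4.375, positive; keep [3.5, 4]
t = 3.75 gives g = 2.078125, positive; keep [3.75, 4]
t = 3.875 gives g = 0.642578, positive; keep [3.875, 4]
t = 3.9375 gives g = -0.1521, negative; keep [3.875, 3.9375]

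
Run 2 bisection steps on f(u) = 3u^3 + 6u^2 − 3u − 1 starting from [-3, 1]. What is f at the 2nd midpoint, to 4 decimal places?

m = -1, f(m) = 5 (+); new bracket [-3, -1]
m = -2, f(m) = 5 (+); new bracket [-3, -2]

5.0000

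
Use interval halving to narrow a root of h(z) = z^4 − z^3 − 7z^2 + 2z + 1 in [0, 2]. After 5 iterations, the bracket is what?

[0.5, 0.5625]

m = 1, h(m) = -4 (−); new bracket [0, 1]
m = 0.5, h(m) = 0.1875 (+); new bracket [0.5, 1]
m = 0.75, h(m) = -1.542969 (−); new bracket [0.5, 0.75]
m = 0.625, h(m) = -0.5759 (−); new bracket [0.5, 0.625]
m = 0.5625, h(m) = -0.1677 (−); new bracket [0.5, 0.5625]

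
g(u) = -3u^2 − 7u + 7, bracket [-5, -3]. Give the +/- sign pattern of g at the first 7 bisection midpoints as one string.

m = -4, g(m) = -13 (−); new bracket [-4, -3]
m = -3.5, g(m) = -5.25 (−); new bracket [-3.5, -3]
m = -3.25, g(m) = -1.9375 (−); new bracket [-3.25, -3]
m = -3.125, g(m) = -0.4219 (−); new bracket [-3.125, -3]
m = -3.0625, g(m) = 0.3008 (+); new bracket [-3.125, -3.0625]
m = -3.09375, g(m) = -0.0576 (−); new bracket [-3.09375, -3.0625]
m = -3.078125, g(m) = 0.1223 (+); new bracket [-3.09375, -3.078125]

----+-+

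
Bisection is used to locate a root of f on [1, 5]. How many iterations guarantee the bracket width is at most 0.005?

Width after n steps is 4/2^n. Need 2^n ≥ 4/0.005 = 800.
2^9 = 512 < 800 ≤ 2^10 = 1024, so n = 10.

10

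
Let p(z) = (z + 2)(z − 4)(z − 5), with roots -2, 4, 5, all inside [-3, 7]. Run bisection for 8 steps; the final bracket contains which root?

-2

p(2) = 24 > 0, so the root lies in [-3, 2]
p(-0.5) = 37.125 > 0, so the root lies in [-3, -0.5]
p(-1.75) = 9.703125 > 0, so the root lies in [-3, -1.75]
p(-2.375) = -17.6309 < 0, so the root lies in [-2.375, -1.75]
p(-2.0625) = -2.676 < 0, so the root lies in [-2.0625, -1.75]
p(-1.90625) = 3.8241 > 0, so the root lies in [-2.0625, -1.90625]
p(-1.984375) = 0.6531 > 0, so the root lies in [-2.0625, -1.984375]
p(-2.0234375) = -0.9915 < 0, so the root lies in [-2.0234375, -1.984375]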